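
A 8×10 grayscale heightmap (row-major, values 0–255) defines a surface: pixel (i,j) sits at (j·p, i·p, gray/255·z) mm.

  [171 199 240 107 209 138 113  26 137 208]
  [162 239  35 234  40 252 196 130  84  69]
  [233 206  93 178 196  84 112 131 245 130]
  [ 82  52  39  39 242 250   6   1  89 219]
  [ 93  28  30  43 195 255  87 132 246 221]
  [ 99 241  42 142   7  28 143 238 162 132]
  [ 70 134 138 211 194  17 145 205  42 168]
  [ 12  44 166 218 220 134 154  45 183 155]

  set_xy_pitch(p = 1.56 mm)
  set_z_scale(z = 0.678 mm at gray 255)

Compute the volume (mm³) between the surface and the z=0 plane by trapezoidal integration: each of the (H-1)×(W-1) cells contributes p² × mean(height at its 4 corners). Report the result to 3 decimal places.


54.482

height_mm = gray/255 × 0.678; cell vol = 1.56² × mean(4 corners)
unit = 1.56² × 0.678 / (4×255) = 0.00161763 mm³ per gray-sum
row 0: Σ corner-gray over 9 cells = 5368  → 8.6834
row 1: Σ corner-gray over 9 cells = 5504  → 8.9034
row 2: Σ corner-gray over 9 cells = 4590  → 7.4249
row 3: Σ corner-gray over 9 cells = 4083  → 6.6048
row 4: Σ corner-gray over 9 cells = 4583  → 7.4136
row 5: Σ corner-gray over 9 cells = 4647  → 7.5171
row 6: Σ corner-gray over 9 cells = 4905  → 7.9345
Σ rows: total corner-gray = 33680  → 54.4817 mm³


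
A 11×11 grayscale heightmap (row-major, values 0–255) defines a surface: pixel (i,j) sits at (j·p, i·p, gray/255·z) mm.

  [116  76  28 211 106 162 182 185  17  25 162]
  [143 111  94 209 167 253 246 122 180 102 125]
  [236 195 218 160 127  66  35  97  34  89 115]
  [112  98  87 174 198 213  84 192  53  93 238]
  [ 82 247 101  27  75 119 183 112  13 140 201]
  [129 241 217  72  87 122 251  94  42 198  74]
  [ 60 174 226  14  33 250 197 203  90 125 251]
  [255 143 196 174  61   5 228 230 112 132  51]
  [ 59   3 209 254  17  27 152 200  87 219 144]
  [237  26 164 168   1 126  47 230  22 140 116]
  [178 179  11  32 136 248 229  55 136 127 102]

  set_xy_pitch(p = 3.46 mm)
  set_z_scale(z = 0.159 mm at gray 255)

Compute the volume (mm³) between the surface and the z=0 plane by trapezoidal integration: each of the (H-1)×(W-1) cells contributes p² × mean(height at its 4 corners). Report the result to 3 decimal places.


98.899

height_mm = gray/255 × 0.159; cell vol = 3.46² × mean(4 corners)
unit = 3.46² × 0.159 / (4×255) = 0.00186616 mm³ per gray-sum
row 0: Σ corner-gray over 10 cells = 5498  → 10.2602
row 1: Σ corner-gray over 10 cells = 5629  → 10.5046
row 2: Σ corner-gray over 10 cells = 5127  → 9.5678
row 3: Σ corner-gray over 10 cells = 5051  → 9.4260
row 4: Σ corner-gray over 10 cells = 5168  → 9.6443
row 5: Σ corner-gray over 10 cells = 5786  → 10.7976
row 6: Σ corner-gray over 10 cells = 5803  → 10.8293
row 7: Σ corner-gray over 10 cells = 5407  → 10.0903
row 8: Σ corner-gray over 10 cells = 4740  → 8.8456
row 9: Σ corner-gray over 10 cells = 4787  → 8.9333
Σ rows: total corner-gray = 52996  → 98.8991 mm³


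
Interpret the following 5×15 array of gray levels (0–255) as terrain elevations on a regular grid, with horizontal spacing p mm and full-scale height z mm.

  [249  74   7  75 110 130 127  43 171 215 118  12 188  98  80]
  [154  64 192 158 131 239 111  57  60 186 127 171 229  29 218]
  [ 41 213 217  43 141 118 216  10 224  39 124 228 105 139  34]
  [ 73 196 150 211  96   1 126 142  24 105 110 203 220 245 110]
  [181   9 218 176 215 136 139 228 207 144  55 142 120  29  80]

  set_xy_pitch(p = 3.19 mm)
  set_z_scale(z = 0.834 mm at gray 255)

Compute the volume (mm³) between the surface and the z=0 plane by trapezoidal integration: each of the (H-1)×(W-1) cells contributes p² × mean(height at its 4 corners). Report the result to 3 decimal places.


248.133

height_mm = gray/255 × 0.834; cell vol = 3.19² × mean(4 corners)
unit = 3.19² × 0.834 / (4×255) = 0.00832046 mm³ per gray-sum
row 0: Σ corner-gray over 14 cells = 6945  → 57.7856
row 1: Σ corner-gray over 14 cells = 7589  → 63.1440
row 2: Σ corner-gray over 14 cells = 7550  → 62.8195
row 3: Σ corner-gray over 14 cells = 7738  → 64.3837
Σ rows: total corner-gray = 29822  → 248.1327 mm³


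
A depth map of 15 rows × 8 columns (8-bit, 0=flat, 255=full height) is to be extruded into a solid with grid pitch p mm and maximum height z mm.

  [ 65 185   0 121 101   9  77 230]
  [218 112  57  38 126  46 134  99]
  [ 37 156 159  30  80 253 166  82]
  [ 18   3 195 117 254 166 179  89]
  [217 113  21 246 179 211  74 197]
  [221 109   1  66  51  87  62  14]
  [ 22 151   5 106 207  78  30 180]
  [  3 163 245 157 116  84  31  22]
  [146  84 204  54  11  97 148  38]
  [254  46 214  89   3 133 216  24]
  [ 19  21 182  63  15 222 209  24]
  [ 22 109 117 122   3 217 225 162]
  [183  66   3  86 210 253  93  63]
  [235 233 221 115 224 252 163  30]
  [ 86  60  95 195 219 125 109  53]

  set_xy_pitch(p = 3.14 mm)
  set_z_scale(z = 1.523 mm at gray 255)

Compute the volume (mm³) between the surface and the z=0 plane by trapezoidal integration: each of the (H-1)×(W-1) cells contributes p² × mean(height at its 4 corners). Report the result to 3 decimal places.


686.210

height_mm = gray/255 × 1.523; cell vol = 3.14² × mean(4 corners)
unit = 3.14² × 1.523 / (4×255) = 0.0147217 mm³ per gray-sum
row 0: Σ corner-gray over 7 cells = 2624  → 38.6298
row 1: Σ corner-gray over 7 cells = 3150  → 46.3735
row 2: Σ corner-gray over 7 cells = 3742  → 55.0887
row 3: Σ corner-gray over 7 cells = 4037  → 59.4316
row 4: Σ corner-gray over 7 cells = 3089  → 45.4754
row 5: Σ corner-gray over 7 cells = 2343  → 34.4930
row 6: Σ corner-gray over 7 cells = 2973  → 43.7677
row 7: Σ corner-gray over 7 cells = 2997  → 44.1210
row 8: Σ corner-gray over 7 cells = 3060  → 45.0485
row 9: Σ corner-gray over 7 cells = 3147  → 46.3293
row 10: Σ corner-gray over 7 cells = 3237  → 47.6543
row 11: Σ corner-gray over 7 cells = 3438  → 50.6133
row 12: Σ corner-gray over 7 cells = 4349  → 64.0248
row 13: Σ corner-gray over 7 cells = 4426  → 65.1584
Σ rows: total corner-gray = 46612  → 686.2096 mm³


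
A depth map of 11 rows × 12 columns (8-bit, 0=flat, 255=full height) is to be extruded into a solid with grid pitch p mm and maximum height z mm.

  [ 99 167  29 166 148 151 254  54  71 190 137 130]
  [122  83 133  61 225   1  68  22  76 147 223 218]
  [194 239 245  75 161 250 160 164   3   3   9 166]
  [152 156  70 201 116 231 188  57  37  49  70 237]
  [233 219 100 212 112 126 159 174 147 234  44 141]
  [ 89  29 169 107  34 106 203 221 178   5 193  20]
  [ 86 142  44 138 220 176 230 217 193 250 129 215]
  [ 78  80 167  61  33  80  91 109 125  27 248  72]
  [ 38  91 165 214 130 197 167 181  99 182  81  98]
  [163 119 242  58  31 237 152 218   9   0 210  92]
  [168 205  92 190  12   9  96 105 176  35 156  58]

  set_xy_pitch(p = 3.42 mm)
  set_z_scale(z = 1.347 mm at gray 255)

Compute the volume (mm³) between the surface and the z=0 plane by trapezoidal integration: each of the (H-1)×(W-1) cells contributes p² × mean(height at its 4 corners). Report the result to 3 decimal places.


height_mm = gray/255 × 1.347; cell vol = 3.42² × mean(4 corners)
unit = 3.42² × 1.347 / (4×255) = 0.0154461 mm³ per gray-sum
row 0: Σ corner-gray over 11 cells = 5381  → 83.1156
row 1: Σ corner-gray over 11 cells = 5396  → 83.3473
row 2: Σ corner-gray over 11 cells = 5717  → 88.3055
row 3: Σ corner-gray over 11 cells = 6167  → 95.2563
row 4: Σ corner-gray over 11 cells = 6027  → 93.0938
row 5: Σ corner-gray over 11 cells = 6378  → 98.5154
row 6: Σ corner-gray over 11 cells = 5971  → 92.2288
row 7: Σ corner-gray over 11 cells = 5342  → 82.5132
row 8: Σ corner-gray over 11 cells = 5957  → 92.0126
row 9: Σ corner-gray over 11 cells = 5185  → 80.0882
Σ rows: total corner-gray = 57521  → 888.4767 mm³

888.477


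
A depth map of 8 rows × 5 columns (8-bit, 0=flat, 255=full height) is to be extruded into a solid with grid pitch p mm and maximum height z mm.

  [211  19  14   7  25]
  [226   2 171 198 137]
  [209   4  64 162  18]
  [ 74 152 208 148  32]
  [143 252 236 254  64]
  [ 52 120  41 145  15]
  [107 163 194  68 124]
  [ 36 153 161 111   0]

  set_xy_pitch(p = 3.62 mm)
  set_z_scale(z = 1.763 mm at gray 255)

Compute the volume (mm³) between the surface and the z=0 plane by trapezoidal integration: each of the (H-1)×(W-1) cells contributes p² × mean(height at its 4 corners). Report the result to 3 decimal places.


height_mm = gray/255 × 1.763; cell vol = 3.62² × mean(4 corners)
unit = 3.62² × 1.763 / (4×255) = 0.0226501 mm³ per gray-sum
row 0: Σ corner-gray over 4 cells = 1421  → 32.1857
row 1: Σ corner-gray over 4 cells = 1792  → 40.5889
row 2: Σ corner-gray over 4 cells = 1809  → 40.9740
row 3: Σ corner-gray over 4 cells = 2813  → 63.7146
row 4: Σ corner-gray over 4 cells = 2370  → 53.6806
row 5: Σ corner-gray over 4 cells = 1760  → 39.8641
row 6: Σ corner-gray over 4 cells = 1967  → 44.5527
Σ rows: total corner-gray = 13932  → 315.5606 mm³

315.561


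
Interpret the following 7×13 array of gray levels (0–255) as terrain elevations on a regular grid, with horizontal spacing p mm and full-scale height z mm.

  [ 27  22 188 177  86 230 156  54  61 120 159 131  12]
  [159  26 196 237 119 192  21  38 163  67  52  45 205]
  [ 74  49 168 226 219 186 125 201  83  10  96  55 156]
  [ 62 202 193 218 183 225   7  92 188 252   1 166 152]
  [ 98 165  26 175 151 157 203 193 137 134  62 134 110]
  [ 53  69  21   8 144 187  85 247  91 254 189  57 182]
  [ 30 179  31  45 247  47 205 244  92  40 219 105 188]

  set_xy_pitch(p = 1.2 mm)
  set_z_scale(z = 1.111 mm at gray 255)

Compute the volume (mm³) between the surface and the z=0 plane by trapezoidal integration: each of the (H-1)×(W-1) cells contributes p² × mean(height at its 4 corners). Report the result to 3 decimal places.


58.339

height_mm = gray/255 × 1.111; cell vol = 1.2² × mean(4 corners)
unit = 1.2² × 1.111 / (4×255) = 0.00156847 mm³ per gray-sum
row 0: Σ corner-gray over 12 cells = 5483  → 8.5999
row 1: Σ corner-gray over 12 cells = 5742  → 9.0062
row 2: Σ corner-gray over 12 cells = 6734  → 10.5621
row 3: Σ corner-gray over 12 cells = 6950  → 10.9009
row 4: Σ corner-gray over 12 cells = 6221  → 9.7575
row 5: Σ corner-gray over 12 cells = 6065  → 9.5128
Σ rows: total corner-gray = 37195  → 58.3393 mm³


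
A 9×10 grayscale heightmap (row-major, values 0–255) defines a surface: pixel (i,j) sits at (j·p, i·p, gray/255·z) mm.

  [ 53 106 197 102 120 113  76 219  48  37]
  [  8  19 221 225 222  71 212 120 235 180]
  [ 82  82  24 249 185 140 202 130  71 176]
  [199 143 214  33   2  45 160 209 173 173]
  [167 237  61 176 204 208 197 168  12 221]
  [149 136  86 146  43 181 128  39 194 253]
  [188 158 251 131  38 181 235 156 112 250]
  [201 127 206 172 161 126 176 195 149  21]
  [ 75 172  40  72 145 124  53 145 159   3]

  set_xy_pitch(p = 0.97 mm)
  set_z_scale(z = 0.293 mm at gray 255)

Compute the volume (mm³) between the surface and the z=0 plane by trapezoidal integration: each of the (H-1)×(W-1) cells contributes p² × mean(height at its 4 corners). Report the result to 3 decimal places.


height_mm = gray/255 × 0.293; cell vol = 0.97² × mean(4 corners)
unit = 0.97² × 0.293 / (4×255) = 0.000270278 mm³ per gray-sum
row 0: Σ corner-gray over 9 cells = 4890  → 1.3217
row 1: Σ corner-gray over 9 cells = 5262  → 1.4222
row 2: Σ corner-gray over 9 cells = 4754  → 1.2849
row 3: Σ corner-gray over 9 cells = 5244  → 1.4173
row 4: Σ corner-gray over 9 cells = 5222  → 1.4114
row 5: Σ corner-gray over 9 cells = 5270  → 1.4244
row 6: Σ corner-gray over 9 cells = 5808  → 1.5698
row 7: Σ corner-gray over 9 cells = 4744  → 1.2822
Σ rows: total corner-gray = 41194  → 11.1338 mm³

11.134


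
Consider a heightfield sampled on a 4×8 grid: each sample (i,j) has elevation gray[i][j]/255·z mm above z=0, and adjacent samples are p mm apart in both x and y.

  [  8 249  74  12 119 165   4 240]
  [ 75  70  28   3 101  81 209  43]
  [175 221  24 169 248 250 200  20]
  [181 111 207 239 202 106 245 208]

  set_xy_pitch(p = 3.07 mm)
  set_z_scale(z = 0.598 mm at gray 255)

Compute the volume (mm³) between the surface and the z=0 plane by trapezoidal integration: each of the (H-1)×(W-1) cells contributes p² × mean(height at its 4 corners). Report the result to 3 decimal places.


height_mm = gray/255 × 0.598; cell vol = 3.07² × mean(4 corners)
unit = 3.07² × 0.598 / (4×255) = 0.00552558 mm³ per gray-sum
row 0: Σ corner-gray over 7 cells = 2596  → 14.3444
row 1: Σ corner-gray over 7 cells = 3521  → 19.4556
row 2: Σ corner-gray over 7 cells = 5028  → 27.7826
Σ rows: total corner-gray = 11145  → 61.5826 mm³

61.583


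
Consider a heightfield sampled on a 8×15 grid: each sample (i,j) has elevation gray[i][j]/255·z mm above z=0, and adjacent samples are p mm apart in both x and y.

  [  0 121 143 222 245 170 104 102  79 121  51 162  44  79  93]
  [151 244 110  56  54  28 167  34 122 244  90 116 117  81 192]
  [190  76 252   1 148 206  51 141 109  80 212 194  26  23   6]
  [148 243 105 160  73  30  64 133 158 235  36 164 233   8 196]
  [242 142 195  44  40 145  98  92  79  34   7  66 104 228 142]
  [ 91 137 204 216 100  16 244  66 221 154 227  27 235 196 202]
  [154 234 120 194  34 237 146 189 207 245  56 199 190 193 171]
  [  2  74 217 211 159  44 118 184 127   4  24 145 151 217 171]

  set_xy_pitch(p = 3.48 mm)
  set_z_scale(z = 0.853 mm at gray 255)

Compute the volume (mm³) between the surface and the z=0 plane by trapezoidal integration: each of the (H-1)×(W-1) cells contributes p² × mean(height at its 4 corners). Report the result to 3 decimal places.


520.681

height_mm = gray/255 × 0.853; cell vol = 3.48² × mean(4 corners)
unit = 3.48² × 0.853 / (4×255) = 0.0101276 mm³ per gray-sum
row 0: Σ corner-gray over 14 cells = 6648  → 67.3284
row 1: Σ corner-gray over 14 cells = 6503  → 65.8599
row 2: Σ corner-gray over 14 cells = 6862  → 69.4957
row 3: Σ corner-gray over 14 cells = 6560  → 66.4372
row 4: Σ corner-gray over 14 cells = 7311  → 74.0430
row 5: Σ corner-gray over 14 cells = 9192  → 93.0931
row 6: Σ corner-gray over 14 cells = 8336  → 84.4238
Σ rows: total corner-gray = 51412  → 520.6811 mm³


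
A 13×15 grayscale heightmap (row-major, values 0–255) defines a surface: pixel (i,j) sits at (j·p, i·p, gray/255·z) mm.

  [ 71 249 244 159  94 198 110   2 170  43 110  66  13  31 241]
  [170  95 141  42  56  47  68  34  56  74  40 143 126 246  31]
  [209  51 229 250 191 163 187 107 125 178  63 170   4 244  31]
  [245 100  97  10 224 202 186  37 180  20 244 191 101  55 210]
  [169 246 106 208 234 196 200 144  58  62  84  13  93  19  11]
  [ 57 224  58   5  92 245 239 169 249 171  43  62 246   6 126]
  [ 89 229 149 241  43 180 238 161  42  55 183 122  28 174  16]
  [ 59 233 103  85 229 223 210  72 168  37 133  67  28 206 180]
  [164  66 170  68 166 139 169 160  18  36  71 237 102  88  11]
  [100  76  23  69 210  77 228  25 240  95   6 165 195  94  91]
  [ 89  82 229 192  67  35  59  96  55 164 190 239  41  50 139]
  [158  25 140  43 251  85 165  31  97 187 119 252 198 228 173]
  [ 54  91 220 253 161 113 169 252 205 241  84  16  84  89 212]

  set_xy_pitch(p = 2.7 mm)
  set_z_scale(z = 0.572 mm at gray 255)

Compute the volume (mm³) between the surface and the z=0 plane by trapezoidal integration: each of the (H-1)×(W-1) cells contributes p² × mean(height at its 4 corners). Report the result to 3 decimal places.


height_mm = gray/255 × 0.572; cell vol = 2.7² × mean(4 corners)
unit = 2.7² × 0.572 / (4×255) = 0.00408812 mm³ per gray-sum
row 0: Σ corner-gray over 14 cells = 5827  → 23.8215
row 1: Σ corner-gray over 14 cells = 6701  → 27.3945
row 2: Σ corner-gray over 14 cells = 7913  → 32.3493
row 3: Σ corner-gray over 14 cells = 7255  → 29.6593
row 4: Σ corner-gray over 14 cells = 7307  → 29.8719
row 5: Σ corner-gray over 14 cells = 7596  → 31.0533
row 6: Σ corner-gray over 14 cells = 7622  → 31.1596
row 7: Σ corner-gray over 14 cells = 6982  → 28.5432
row 8: Σ corner-gray over 14 cells = 6352  → 25.9677
row 9: Σ corner-gray over 14 cells = 6423  → 26.2580
row 10: Σ corner-gray over 14 cells = 7199  → 29.4304
row 11: Σ corner-gray over 14 cells = 8195  → 33.5021
Σ rows: total corner-gray = 85372  → 349.0108 mm³

349.011


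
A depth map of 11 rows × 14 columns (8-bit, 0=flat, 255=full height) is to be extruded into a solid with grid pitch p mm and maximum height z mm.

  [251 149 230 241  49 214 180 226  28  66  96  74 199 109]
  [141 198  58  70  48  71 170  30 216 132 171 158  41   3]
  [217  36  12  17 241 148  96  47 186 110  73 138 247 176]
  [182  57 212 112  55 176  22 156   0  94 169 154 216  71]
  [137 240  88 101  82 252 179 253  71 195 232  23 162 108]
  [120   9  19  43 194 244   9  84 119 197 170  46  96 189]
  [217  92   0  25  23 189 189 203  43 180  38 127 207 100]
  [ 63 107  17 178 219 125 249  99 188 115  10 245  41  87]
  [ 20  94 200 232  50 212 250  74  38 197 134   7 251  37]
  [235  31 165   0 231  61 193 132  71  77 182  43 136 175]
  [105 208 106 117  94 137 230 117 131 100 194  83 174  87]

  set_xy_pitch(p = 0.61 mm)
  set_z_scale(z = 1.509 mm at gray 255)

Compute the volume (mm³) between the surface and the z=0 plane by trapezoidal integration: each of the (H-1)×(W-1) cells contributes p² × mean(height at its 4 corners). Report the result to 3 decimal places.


35.701

height_mm = gray/255 × 1.509; cell vol = 0.61² × mean(4 corners)
unit = 0.61² × 1.509 / (4×255) = 0.000550489 mm³ per gray-sum
row 0: Σ corner-gray over 13 cells = 6734  → 3.7070
row 1: Σ corner-gray over 13 cells = 5965  → 3.2837
row 2: Σ corner-gray over 13 cells = 6194  → 3.4097
row 3: Σ corner-gray over 13 cells = 7100  → 3.9085
row 4: Σ corner-gray over 13 cells = 6770  → 3.7268
row 5: Σ corner-gray over 13 cells = 5718  → 3.1477
row 6: Σ corner-gray over 13 cells = 6285  → 3.4598
row 7: Σ corner-gray over 13 cells = 6871  → 3.7824
row 8: Σ corner-gray over 13 cells = 6589  → 3.6272
row 9: Σ corner-gray over 13 cells = 6628  → 3.6486
Σ rows: total corner-gray = 64854  → 35.7014 mm³


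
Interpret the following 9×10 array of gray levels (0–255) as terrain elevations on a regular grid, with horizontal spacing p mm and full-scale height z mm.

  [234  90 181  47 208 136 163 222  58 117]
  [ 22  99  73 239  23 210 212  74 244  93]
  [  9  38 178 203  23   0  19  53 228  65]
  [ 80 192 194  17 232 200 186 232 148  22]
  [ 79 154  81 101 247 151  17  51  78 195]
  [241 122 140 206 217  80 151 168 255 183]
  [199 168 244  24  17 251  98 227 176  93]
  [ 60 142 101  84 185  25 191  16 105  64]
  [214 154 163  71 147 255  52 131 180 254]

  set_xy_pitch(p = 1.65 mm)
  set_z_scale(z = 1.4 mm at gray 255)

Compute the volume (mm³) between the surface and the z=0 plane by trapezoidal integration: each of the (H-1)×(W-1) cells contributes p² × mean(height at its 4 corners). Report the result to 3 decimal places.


height_mm = gray/255 × 1.4; cell vol = 1.65² × mean(4 corners)
unit = 1.65² × 1.4 / (4×255) = 0.00373676 mm³ per gray-sum
row 0: Σ corner-gray over 9 cells = 5024  → 18.7735
row 1: Σ corner-gray over 9 cells = 4021  → 15.0255
row 2: Σ corner-gray over 9 cells = 4462  → 16.6734
row 3: Σ corner-gray over 9 cells = 4938  → 18.4521
row 4: Σ corner-gray over 9 cells = 5136  → 19.1920
row 5: Σ corner-gray over 9 cells = 5804  → 21.6882
row 6: Σ corner-gray over 9 cells = 4524  → 16.9051
row 7: Σ corner-gray over 9 cells = 4596  → 17.1742
Σ rows: total corner-gray = 38505  → 143.8841 mm³

143.884


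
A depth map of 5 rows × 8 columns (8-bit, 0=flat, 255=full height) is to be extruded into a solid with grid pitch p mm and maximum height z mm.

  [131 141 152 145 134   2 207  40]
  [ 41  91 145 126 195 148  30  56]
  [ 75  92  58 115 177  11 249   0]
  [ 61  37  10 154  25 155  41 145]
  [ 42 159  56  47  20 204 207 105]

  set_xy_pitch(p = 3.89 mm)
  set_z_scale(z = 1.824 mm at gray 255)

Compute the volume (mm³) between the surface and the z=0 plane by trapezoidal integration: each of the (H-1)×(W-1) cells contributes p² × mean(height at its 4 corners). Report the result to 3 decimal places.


310.051

height_mm = gray/255 × 1.824; cell vol = 3.89² × mean(4 corners)
unit = 3.89² × 1.824 / (4×255) = 0.0270598 mm³ per gray-sum
row 0: Σ corner-gray over 7 cells = 3300  → 89.2972
row 1: Σ corner-gray over 7 cells = 3046  → 82.4240
row 2: Σ corner-gray over 7 cells = 2529  → 68.4341
row 3: Σ corner-gray over 7 cells = 2583  → 69.8953
Σ rows: total corner-gray = 11458  → 310.0507 mm³


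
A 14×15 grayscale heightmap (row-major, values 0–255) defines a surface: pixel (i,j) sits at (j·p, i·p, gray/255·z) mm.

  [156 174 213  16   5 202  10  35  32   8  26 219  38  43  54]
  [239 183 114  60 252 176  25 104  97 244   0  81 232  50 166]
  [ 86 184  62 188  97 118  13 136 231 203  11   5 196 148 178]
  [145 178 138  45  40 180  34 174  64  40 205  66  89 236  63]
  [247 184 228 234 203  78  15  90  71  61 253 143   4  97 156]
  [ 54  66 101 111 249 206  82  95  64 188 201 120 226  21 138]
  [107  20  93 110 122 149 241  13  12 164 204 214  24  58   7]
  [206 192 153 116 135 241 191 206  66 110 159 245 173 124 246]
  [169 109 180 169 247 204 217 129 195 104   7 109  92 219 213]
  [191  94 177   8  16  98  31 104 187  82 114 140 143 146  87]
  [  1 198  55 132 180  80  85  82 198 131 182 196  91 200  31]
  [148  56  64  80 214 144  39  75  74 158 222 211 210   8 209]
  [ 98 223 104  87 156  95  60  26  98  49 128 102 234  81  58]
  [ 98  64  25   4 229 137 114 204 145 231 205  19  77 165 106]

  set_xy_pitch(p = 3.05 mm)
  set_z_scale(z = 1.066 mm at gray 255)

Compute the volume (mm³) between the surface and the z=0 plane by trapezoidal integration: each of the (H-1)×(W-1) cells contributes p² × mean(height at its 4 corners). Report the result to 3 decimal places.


height_mm = gray/255 × 1.066; cell vol = 3.05² × mean(4 corners)
unit = 3.05² × 1.066 / (4×255) = 0.00972202 mm³ per gray-sum
row 0: Σ corner-gray over 14 cells = 5893  → 57.2919
row 1: Σ corner-gray over 14 cells = 7089  → 68.9194
row 2: Σ corner-gray over 14 cells = 6634  → 64.4959
row 3: Σ corner-gray over 14 cells = 6911  → 67.1889
row 4: Σ corner-gray over 14 cells = 7377  → 71.7194
row 5: Σ corner-gray over 14 cells = 6614  → 64.3015
row 6: Σ corner-gray over 14 cells = 7636  → 74.2374
row 7: Σ corner-gray over 14 cells = 9018  → 87.6732
row 8: Σ corner-gray over 14 cells = 7302  → 70.9902
row 9: Σ corner-gray over 14 cells = 6610  → 64.2626
row 10: Σ corner-gray over 14 cells = 7119  → 69.2111
row 11: Σ corner-gray over 14 cells = 6509  → 63.2807
row 12: Σ corner-gray over 14 cells = 6484  → 63.0376
Σ rows: total corner-gray = 91196  → 886.6097 mm³

886.610


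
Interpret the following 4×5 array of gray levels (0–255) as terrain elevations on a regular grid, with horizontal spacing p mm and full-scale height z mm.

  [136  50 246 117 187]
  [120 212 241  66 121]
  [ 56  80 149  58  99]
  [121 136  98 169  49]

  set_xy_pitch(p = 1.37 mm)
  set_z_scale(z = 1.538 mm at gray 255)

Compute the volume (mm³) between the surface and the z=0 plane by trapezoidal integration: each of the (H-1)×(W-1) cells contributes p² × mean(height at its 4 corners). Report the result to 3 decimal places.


height_mm = gray/255 × 1.538; cell vol = 1.37² × mean(4 corners)
unit = 1.37² × 1.538 / (4×255) = 0.00283007 mm³ per gray-sum
row 0: Σ corner-gray over 4 cells = 2428  → 6.8714
row 1: Σ corner-gray over 4 cells = 2008  → 5.6828
row 2: Σ corner-gray over 4 cells = 1705  → 4.8253
Σ rows: total corner-gray = 6141  → 17.3795 mm³

17.379


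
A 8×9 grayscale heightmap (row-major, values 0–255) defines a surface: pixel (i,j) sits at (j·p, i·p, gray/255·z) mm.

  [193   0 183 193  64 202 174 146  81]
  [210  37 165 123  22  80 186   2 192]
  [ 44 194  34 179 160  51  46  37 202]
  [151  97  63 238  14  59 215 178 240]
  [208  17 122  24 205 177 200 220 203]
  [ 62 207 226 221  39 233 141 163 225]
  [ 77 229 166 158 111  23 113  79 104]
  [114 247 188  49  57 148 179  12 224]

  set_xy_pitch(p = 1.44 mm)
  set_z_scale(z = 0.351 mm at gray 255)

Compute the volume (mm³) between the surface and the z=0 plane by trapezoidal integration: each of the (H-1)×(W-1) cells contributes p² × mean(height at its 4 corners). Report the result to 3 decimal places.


20.799

height_mm = gray/255 × 0.351; cell vol = 1.44² × mean(4 corners)
unit = 1.44² × 0.351 / (4×255) = 0.000713562 mm³ per gray-sum
row 0: Σ corner-gray over 8 cells = 3830  → 2.7329
row 1: Σ corner-gray over 8 cells = 3280  → 2.3405
row 2: Σ corner-gray over 8 cells = 3767  → 2.6880
row 3: Σ corner-gray over 8 cells = 4460  → 3.1825
row 4: Σ corner-gray over 8 cells = 5088  → 3.6306
row 5: Σ corner-gray over 8 cells = 4686  → 3.3438
row 6: Σ corner-gray over 8 cells = 4037  → 2.8807
Σ rows: total corner-gray = 29148  → 20.7989 mm³


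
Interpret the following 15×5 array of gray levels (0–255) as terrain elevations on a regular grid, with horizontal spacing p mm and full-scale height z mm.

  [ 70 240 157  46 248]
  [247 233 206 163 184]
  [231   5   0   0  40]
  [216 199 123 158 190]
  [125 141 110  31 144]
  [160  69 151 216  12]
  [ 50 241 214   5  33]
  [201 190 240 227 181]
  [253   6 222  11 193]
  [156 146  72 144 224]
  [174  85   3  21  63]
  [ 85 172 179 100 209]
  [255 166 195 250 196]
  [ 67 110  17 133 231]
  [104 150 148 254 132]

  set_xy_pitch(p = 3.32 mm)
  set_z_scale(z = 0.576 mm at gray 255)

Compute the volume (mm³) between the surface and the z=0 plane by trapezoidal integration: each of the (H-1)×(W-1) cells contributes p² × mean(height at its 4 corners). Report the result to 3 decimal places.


height_mm = gray/255 × 0.576; cell vol = 3.32² × mean(4 corners)
unit = 3.32² × 0.576 / (4×255) = 0.00622441 mm³ per gray-sum
row 0: Σ corner-gray over 4 cells = 2839  → 17.6711
row 1: Σ corner-gray over 4 cells = 1916  → 11.9260
row 2: Σ corner-gray over 4 cells = 1647  → 10.2516
row 3: Σ corner-gray over 4 cells = 2199  → 13.6875
row 4: Σ corner-gray over 4 cells = 1877  → 11.6832
row 5: Σ corner-gray over 4 cells = 2047  → 12.7414
row 6: Σ corner-gray over 4 cells = 2699  → 16.7997
row 7: Σ corner-gray over 4 cells = 2620  → 16.3080
row 8: Σ corner-gray over 4 cells = 2028  → 12.6231
row 9: Σ corner-gray over 4 cells = 1559  → 9.7039
row 10: Σ corner-gray over 4 cells = 1651  → 10.2765
row 11: Σ corner-gray over 4 cells = 2869  → 17.8578
row 12: Σ corner-gray over 4 cells = 2491  → 15.5050
row 13: Σ corner-gray over 4 cells = 2158  → 13.4323
Σ rows: total corner-gray = 30600  → 190.4671 mm³

190.467


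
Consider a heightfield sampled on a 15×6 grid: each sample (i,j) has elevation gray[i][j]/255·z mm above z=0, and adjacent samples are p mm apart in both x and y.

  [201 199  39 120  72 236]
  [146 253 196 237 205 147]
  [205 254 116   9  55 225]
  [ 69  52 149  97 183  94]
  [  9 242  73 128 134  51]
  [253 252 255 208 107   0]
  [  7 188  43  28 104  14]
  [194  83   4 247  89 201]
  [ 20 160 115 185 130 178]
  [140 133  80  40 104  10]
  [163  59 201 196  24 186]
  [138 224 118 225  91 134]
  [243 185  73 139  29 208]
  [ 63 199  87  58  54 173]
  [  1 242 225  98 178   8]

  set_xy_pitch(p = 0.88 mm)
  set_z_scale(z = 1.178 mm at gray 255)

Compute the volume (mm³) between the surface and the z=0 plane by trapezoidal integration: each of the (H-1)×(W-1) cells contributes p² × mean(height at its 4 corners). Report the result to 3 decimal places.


33.032

height_mm = gray/255 × 1.178; cell vol = 0.88² × mean(4 corners)
unit = 0.88² × 1.178 / (4×255) = 0.000894356 mm³ per gray-sum
row 0: Σ corner-gray over 5 cells = 3372  → 3.0158
row 1: Σ corner-gray over 5 cells = 3373  → 3.0167
row 2: Σ corner-gray over 5 cells = 2423  → 2.1670
row 3: Σ corner-gray over 5 cells = 2339  → 2.0919
row 4: Σ corner-gray over 5 cells = 3111  → 2.7823
row 5: Σ corner-gray over 5 cells = 2644  → 2.3647
row 6: Σ corner-gray over 5 cells = 1988  → 1.7780
row 7: Σ corner-gray over 5 cells = 2619  → 2.3423
row 8: Σ corner-gray over 5 cells = 2242  → 2.0051
row 9: Σ corner-gray over 5 cells = 2173  → 1.9434
row 10: Σ corner-gray over 5 cells = 2897  → 2.5909
row 11: Σ corner-gray over 5 cells = 2891  → 2.5856
row 12: Σ corner-gray over 5 cells = 2335  → 2.0883
row 13: Σ corner-gray over 5 cells = 2527  → 2.2600
Σ rows: total corner-gray = 36934  → 33.0321 mm³


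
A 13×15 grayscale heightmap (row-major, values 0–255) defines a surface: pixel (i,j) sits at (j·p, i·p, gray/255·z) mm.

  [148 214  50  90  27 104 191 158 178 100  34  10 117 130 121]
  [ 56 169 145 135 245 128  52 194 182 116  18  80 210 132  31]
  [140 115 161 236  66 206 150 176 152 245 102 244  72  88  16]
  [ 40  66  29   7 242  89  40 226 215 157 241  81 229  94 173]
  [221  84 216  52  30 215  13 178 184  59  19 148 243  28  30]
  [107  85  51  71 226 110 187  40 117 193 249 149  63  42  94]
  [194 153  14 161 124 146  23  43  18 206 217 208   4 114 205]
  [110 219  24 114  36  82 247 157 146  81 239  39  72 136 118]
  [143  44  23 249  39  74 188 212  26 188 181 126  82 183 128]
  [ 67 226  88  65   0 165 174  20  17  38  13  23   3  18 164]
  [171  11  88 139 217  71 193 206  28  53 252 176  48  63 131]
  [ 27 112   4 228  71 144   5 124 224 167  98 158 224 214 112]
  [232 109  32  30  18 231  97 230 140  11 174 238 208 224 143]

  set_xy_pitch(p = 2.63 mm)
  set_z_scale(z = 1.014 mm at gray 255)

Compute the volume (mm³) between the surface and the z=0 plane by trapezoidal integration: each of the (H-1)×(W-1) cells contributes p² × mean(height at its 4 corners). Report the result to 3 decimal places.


560.150

height_mm = gray/255 × 1.014; cell vol = 2.63² × mean(4 corners)
unit = 2.63² × 1.014 / (4×255) = 0.00687621 mm³ per gray-sum
row 0: Σ corner-gray over 14 cells = 6774  → 46.5795
row 1: Σ corner-gray over 14 cells = 7881  → 54.1914
row 2: Σ corner-gray over 14 cells = 7827  → 53.8201
row 3: Σ corner-gray over 14 cells = 6834  → 46.9920
row 4: Σ corner-gray over 14 cells = 6556  → 45.0804
row 5: Σ corner-gray over 14 cells = 6628  → 45.5755
row 6: Σ corner-gray over 14 cells = 6673  → 45.8850
row 7: Σ corner-gray over 14 cells = 6913  → 47.5353
row 8: Σ corner-gray over 14 cells = 5432  → 37.3516
row 9: Σ corner-gray over 14 cells = 5323  → 36.6021
row 10: Σ corner-gray over 14 cells = 7077  → 48.6630
row 11: Σ corner-gray over 14 cells = 7544  → 51.8741
Σ rows: total corner-gray = 81462  → 560.1500 mm³


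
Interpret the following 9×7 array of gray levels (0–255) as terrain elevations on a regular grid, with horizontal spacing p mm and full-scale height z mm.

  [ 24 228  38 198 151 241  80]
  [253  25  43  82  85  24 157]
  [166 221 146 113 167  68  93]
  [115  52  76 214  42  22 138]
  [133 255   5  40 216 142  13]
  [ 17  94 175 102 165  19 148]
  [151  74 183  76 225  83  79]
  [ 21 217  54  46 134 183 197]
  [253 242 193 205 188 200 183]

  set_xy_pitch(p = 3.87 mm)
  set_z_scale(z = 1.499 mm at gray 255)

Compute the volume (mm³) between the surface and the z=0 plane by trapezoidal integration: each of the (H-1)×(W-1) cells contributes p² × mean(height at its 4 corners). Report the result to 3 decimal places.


height_mm = gray/255 × 1.499; cell vol = 3.87² × mean(4 corners)
unit = 3.87² × 1.499 / (4×255) = 0.0220102 mm³ per gray-sum
row 0: Σ corner-gray over 6 cells = 2744  → 60.3959
row 1: Σ corner-gray over 6 cells = 2617  → 57.6006
row 2: Σ corner-gray over 6 cells = 2754  → 60.6160
row 3: Σ corner-gray over 6 cells = 2527  → 55.6197
row 4: Σ corner-gray over 6 cells = 2737  → 60.2418
row 5: Σ corner-gray over 6 cells = 2787  → 61.3423
row 6: Σ corner-gray over 6 cells = 2998  → 65.9865
row 7: Σ corner-gray over 6 cells = 3978  → 87.5565
Σ rows: total corner-gray = 23142  → 509.3593 mm³

509.359


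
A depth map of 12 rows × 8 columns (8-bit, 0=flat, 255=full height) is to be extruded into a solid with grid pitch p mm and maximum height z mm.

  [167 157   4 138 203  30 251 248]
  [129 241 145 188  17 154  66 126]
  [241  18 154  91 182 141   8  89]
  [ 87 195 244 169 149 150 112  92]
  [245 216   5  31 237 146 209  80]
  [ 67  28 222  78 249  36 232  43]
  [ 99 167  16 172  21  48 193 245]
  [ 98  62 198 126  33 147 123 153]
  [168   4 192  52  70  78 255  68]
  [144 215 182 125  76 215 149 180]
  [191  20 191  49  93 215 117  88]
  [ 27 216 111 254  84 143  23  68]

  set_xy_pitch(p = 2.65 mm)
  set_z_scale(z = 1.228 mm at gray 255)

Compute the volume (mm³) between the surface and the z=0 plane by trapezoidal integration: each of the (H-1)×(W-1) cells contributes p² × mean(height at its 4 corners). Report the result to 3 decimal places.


337.099

height_mm = gray/255 × 1.228; cell vol = 2.65² × mean(4 corners)
unit = 2.65² × 1.228 / (4×255) = 0.00845454 mm³ per gray-sum
row 0: Σ corner-gray over 7 cells = 3858  → 32.6176
row 1: Σ corner-gray over 7 cells = 3395  → 28.7032
row 2: Σ corner-gray over 7 cells = 3735  → 31.5777
row 3: Σ corner-gray over 7 cells = 4230  → 35.7627
row 4: Σ corner-gray over 7 cells = 3813  → 32.2372
row 5: Σ corner-gray over 7 cells = 3378  → 28.5594
row 6: Σ corner-gray over 7 cells = 3207  → 27.1137
row 7: Σ corner-gray over 7 cells = 3167  → 26.7755
row 8: Σ corner-gray over 7 cells = 3786  → 32.0089
row 9: Σ corner-gray over 7 cells = 3897  → 32.9473
row 10: Σ corner-gray over 7 cells = 3406  → 28.7962
Σ rows: total corner-gray = 39872  → 337.0994 mm³


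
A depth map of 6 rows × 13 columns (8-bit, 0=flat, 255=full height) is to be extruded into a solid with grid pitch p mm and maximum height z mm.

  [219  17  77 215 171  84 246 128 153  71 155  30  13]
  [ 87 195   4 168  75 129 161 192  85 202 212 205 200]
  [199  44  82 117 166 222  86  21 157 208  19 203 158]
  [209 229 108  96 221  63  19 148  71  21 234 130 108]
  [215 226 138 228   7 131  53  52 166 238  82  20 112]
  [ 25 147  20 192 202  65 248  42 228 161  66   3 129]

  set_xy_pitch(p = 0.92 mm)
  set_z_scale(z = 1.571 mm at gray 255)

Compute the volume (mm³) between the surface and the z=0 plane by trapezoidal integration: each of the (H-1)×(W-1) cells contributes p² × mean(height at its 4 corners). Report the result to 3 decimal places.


height_mm = gray/255 × 1.571; cell vol = 0.92² × mean(4 corners)
unit = 0.92² × 1.571 / (4×255) = 0.00130362 mm³ per gray-sum
row 0: Σ corner-gray over 12 cells = 6469  → 8.4331
row 1: Σ corner-gray over 12 cells = 6550  → 8.5387
row 2: Σ corner-gray over 12 cells = 6004  → 7.8269
row 3: Σ corner-gray over 12 cells = 6006  → 7.8296
row 4: Σ corner-gray over 12 cells = 5911  → 7.7057
Σ rows: total corner-gray = 30940  → 40.3341 mm³

40.334


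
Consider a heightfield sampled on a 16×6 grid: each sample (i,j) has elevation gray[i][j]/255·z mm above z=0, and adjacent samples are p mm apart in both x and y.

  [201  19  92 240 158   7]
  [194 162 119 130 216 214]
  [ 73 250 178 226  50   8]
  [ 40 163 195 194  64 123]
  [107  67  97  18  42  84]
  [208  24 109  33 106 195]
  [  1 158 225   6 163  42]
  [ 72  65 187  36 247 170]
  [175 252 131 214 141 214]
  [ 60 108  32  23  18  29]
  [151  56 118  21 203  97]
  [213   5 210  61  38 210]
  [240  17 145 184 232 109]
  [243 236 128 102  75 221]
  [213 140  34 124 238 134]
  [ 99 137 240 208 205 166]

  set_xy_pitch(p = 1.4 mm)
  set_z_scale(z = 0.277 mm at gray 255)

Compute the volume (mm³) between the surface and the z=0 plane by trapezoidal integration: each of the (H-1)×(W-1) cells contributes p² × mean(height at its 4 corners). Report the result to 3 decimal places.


20.234

height_mm = gray/255 × 0.277; cell vol = 1.4² × mean(4 corners)
unit = 1.4² × 0.277 / (4×255) = 0.000532275 mm³ per gray-sum
row 0: Σ corner-gray over 5 cells = 2888  → 1.5372
row 1: Σ corner-gray over 5 cells = 3151  → 1.6772
row 2: Σ corner-gray over 5 cells = 2884  → 1.5351
row 3: Σ corner-gray over 5 cells = 2034  → 1.0826
row 4: Σ corner-gray over 5 cells = 1586  → 0.8442
row 5: Σ corner-gray over 5 cells = 2094  → 1.1146
row 6: Σ corner-gray over 5 cells = 2459  → 1.3089
row 7: Σ corner-gray over 5 cells = 3177  → 1.6910
row 8: Σ corner-gray over 5 cells = 2316  → 1.2327
row 9: Σ corner-gray over 5 cells = 1495  → 0.7958
row 10: Σ corner-gray over 5 cells = 2095  → 1.1151
row 11: Σ corner-gray over 5 cells = 2556  → 1.3605
row 12: Σ corner-gray over 5 cells = 3051  → 1.6240
row 13: Σ corner-gray over 5 cells = 2965  → 1.5782
row 14: Σ corner-gray over 5 cells = 3264  → 1.7373
Σ rows: total corner-gray = 38015  → 20.2344 mm³


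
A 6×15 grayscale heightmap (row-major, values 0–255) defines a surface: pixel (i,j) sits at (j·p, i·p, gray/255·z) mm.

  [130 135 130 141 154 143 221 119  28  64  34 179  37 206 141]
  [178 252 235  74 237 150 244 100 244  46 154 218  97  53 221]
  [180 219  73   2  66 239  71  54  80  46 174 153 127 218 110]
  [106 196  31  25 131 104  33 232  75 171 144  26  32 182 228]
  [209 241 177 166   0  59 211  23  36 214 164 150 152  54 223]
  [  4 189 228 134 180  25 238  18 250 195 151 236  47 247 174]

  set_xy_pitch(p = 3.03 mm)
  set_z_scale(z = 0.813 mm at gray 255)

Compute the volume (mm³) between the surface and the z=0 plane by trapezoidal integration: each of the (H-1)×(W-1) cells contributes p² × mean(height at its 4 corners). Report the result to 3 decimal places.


273.953

height_mm = gray/255 × 0.813; cell vol = 3.03² × mean(4 corners)
unit = 3.03² × 0.813 / (4×255) = 0.00731772 mm³ per gray-sum
row 0: Σ corner-gray over 14 cells = 8060  → 58.9808
row 1: Σ corner-gray over 14 cells = 7941  → 58.1100
row 2: Σ corner-gray over 14 cells = 6432  → 47.0676
row 3: Σ corner-gray over 14 cells = 6824  → 49.9361
row 4: Σ corner-gray over 14 cells = 8180  → 59.8589
Σ rows: total corner-gray = 37437  → 273.9534 mm³


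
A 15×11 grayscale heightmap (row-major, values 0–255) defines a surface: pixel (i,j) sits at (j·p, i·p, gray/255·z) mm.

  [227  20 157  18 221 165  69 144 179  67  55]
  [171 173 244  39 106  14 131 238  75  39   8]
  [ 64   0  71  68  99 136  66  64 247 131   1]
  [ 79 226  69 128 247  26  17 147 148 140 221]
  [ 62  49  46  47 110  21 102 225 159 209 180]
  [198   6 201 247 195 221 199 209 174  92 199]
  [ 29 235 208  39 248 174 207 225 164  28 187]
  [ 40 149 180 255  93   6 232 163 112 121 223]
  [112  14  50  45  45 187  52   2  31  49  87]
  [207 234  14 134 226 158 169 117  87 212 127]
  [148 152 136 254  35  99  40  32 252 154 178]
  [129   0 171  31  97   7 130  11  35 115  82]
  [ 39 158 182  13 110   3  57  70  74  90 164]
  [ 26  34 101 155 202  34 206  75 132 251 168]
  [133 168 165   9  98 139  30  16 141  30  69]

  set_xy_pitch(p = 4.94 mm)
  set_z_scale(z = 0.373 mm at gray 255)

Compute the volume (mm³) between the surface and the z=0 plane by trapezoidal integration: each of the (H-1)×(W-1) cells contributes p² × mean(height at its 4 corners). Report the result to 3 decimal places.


height_mm = gray/255 × 0.373; cell vol = 4.94² × mean(4 corners)
unit = 4.94² × 0.373 / (4×255) = 0.00892406 mm³ per gray-sum
row 0: Σ corner-gray over 10 cells = 4659  → 41.5772
row 1: Σ corner-gray over 10 cells = 4126  → 36.8207
row 2: Σ corner-gray over 10 cells = 4425  → 39.4890
row 3: Σ corner-gray over 10 cells = 4774  → 42.6035
row 4: Σ corner-gray over 10 cells = 5663  → 50.5370
row 5: Σ corner-gray over 10 cells = 6757  → 60.2999
row 6: Σ corner-gray over 10 cells = 6157  → 54.9454
row 7: Σ corner-gray over 10 cells = 4034  → 35.9997
row 8: Σ corner-gray over 10 cells = 4185  → 37.3472
row 9: Σ corner-gray over 10 cells = 5670  → 50.5994
row 10: Σ corner-gray over 10 cells = 4039  → 36.0443
row 11: Σ corner-gray over 10 cells = 3122  → 27.8609
row 12: Σ corner-gray over 10 cells = 4291  → 38.2931
row 13: Σ corner-gray over 10 cells = 4368  → 38.9803
Σ rows: total corner-gray = 66270  → 591.3976 mm³

591.398
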